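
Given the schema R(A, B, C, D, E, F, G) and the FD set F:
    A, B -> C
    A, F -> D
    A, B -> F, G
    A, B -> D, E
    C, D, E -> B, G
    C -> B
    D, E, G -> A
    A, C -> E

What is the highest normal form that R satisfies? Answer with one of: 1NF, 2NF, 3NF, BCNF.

3NF

Candidate keys: {A, B}, {A, C}, {B, D, E, G}, {C, D, E}. Prime attributes: {A, B, C, D, E, G}.
A, F -> D: {A, F}⁺ = {A, D, F}, which is not all of the attributes, so the left side is not a superkey — BCNF is violated.
But every attribute on its right side ({D}) is prime, and the same holds for every other non-superkey FD, so 3NF still holds.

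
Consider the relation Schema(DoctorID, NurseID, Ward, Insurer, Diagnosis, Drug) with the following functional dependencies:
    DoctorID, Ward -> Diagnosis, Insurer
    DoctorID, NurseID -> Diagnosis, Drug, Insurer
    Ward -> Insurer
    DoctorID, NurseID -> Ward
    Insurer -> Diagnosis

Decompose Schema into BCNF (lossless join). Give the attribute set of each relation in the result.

Candidate key of the original relation: {DoctorID, NurseID}.
{Diagnosis, DoctorID, Drug, Insurer, NurseID, Ward}: {DoctorID, Ward} determines {Diagnosis, DoctorID, Insurer, Ward} here but is not a superkey — split on DoctorID, Ward -> Diagnosis, Insurer, giving {Diagnosis, DoctorID, Insurer, Ward} and {DoctorID, Drug, NurseID, Ward}.
{Diagnosis, DoctorID, Insurer, Ward}: {Ward} determines {Diagnosis, Insurer, Ward} here but is not a superkey — split on Ward -> Diagnosis, Insurer, giving {Diagnosis, Insurer, Ward} and {DoctorID, Ward}.
{Diagnosis, Insurer, Ward}: {Insurer} determines {Diagnosis, Insurer} here but is not a superkey — split on Insurer -> Diagnosis, giving {Diagnosis, Insurer} and {Insurer, Ward}.
{Diagnosis, Insurer}: every determinant is a superkey — BCNF.
{Insurer, Ward}: every determinant is a superkey — BCNF.
{DoctorID, Ward}: every determinant is a superkey — BCNF.
{DoctorID, Drug, NurseID, Ward}: every determinant is a superkey — BCNF.

{Diagnosis, Insurer}; {DoctorID, Drug, NurseID, Ward}; {Insurer, Ward}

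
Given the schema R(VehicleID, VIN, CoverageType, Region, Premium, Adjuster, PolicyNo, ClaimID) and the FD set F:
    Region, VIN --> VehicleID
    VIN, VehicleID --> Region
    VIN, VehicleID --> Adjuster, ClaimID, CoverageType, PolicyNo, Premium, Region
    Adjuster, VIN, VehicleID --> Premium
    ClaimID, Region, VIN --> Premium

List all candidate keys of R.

No FD produces {VIN}, so it must be in every candidate key.
{Region, VIN}⁺ = {Adjuster, ClaimID, CoverageType, PolicyNo, Premium, Region, VIN, VehicleID}, which is every attribute, so {Region, VIN} is a candidate key.
{VIN, VehicleID}⁺ = {Adjuster, ClaimID, CoverageType, PolicyNo, Premium, Region, VIN, VehicleID}, which is every attribute, so {VIN, VehicleID} is a candidate key.
These are minimal and exhaustive — every other superkey contains one of them.

{Region, VIN}, {VIN, VehicleID}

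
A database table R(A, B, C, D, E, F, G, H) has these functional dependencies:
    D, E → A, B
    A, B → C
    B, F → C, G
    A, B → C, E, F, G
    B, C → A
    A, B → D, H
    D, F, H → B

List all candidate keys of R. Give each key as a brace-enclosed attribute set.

{A, B}, {B, C}, {B, F}, {D, E}, {D, F, H}

{A, B} is a candidate key since {A, B}⁺ = {A, B, C, D, E, F, G, H} covers every attribute.
{B, C} is a candidate key since {B, C}⁺ = {A, B, C, D, E, F, G, H} covers every attribute.
{B, F} is a candidate key since {B, F}⁺ = {A, B, C, D, E, F, G, H} covers every attribute.
{D, E} is a candidate key since {D, E}⁺ = {A, B, C, D, E, F, G, H} covers every attribute.
{D, F, H} is a candidate key since {D, F, H}⁺ = {A, B, C, D, E, F, G, H} covers every attribute.
Any other superkey properly contains one of these, so there are no further candidate keys.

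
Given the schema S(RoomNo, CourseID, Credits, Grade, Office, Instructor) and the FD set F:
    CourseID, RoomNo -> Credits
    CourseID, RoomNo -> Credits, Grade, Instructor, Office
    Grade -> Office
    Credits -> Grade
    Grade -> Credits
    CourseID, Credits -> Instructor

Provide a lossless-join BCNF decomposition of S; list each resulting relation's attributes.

{CourseID, Grade, Instructor}; {CourseID, Grade, RoomNo}; {Credits, Grade, Office}

Candidate key of the original relation: {CourseID, RoomNo}.
Within {CourseID, Credits, Grade, Instructor, Office, RoomNo}: {Grade}⁺ ∩ {CourseID, Credits, Grade, Instructor, Office, RoomNo} = {Credits, Grade, Office}, not the whole set, so Grade -> Credits, Office violates BCNF; decompose into {Credits, Grade, Office} and {CourseID, Grade, Instructor, RoomNo}.
{Credits, Grade, Office} is in BCNF.
Within {CourseID, Grade, Instructor, RoomNo}: {CourseID, Grade}⁺ ∩ {CourseID, Grade, Instructor, RoomNo} = {CourseID, Grade, Instructor}, not the whole set, so CourseID, Grade -> Instructor violates BCNF; decompose into {CourseID, Grade, Instructor} and {CourseID, Grade, RoomNo}.
{CourseID, Grade, Instructor} is in BCNF.
{CourseID, Grade, RoomNo} is in BCNF.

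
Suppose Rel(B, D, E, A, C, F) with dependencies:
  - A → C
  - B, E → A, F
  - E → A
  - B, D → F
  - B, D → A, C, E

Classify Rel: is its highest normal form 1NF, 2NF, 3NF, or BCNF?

2NF

Candidate key: {B, D}. Prime attributes: {B, D}.
For A → C we have {A}⁺ = {A, C}; {A} is not a superkey, so BCNF fails.
A → C has non-prime {C} on the right and a non-superkey on the left, so 3NF fails.
Checking every proper subset of each key, none determines a non-prime attribute — 2NF is satisfied.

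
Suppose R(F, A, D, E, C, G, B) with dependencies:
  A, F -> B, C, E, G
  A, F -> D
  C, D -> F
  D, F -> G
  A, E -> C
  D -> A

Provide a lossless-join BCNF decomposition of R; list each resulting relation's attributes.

Candidate keys of the original relation: {A, F}, {C, D}, {D, E}, {D, F}.
In {A, B, C, D, E, F, G}, {A, E} is not a superkey ({A, E}⁺ restricted to this set is {A, C, E}), so split on A, E -> C into {A, C, E} and {A, B, D, E, F, G}.
{A, C, E} has no BCNF violation.
In {A, B, D, E, F, G}, {D} is not a superkey ({D}⁺ restricted to this set is {A, D}), so split on D -> A into {A, D} and {B, D, E, F, G}.
{A, D} has no BCNF violation.
{B, D, E, F, G} has no BCNF violation.

{A, C, E}; {A, D}; {B, D, E, F, G}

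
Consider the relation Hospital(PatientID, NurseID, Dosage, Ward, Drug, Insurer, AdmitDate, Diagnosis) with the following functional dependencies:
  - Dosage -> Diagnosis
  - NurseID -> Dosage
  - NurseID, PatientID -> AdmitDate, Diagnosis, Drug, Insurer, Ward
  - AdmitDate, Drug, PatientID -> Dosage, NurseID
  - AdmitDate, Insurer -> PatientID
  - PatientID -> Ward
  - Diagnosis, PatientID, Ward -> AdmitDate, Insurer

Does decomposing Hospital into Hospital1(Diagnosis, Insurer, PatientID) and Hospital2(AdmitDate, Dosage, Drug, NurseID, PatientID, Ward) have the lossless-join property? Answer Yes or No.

No

Common attributes: {PatientID}; their closure is {PatientID, Ward}.
Hospital1 ⊄ {PatientID, Ward} and Hospital2 ⊄ {PatientID, Ward}, so the split is lossy.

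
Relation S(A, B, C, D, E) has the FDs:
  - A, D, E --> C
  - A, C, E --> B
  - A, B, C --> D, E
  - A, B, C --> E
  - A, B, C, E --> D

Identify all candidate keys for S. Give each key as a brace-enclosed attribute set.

{A, B, C}, {A, C, E}, {A, D, E}

{A} never appears on the right of any FD, so every key must include it.
{A, B, C} is a candidate key since {A, B, C}⁺ = {A, B, C, D, E} covers every attribute.
{A, C, E} is a candidate key since {A, C, E}⁺ = {A, B, C, D, E} covers every attribute.
{A, D, E} is a candidate key since {A, D, E}⁺ = {A, B, C, D, E} covers every attribute.
These are minimal and exhaustive — every other superkey contains one of them.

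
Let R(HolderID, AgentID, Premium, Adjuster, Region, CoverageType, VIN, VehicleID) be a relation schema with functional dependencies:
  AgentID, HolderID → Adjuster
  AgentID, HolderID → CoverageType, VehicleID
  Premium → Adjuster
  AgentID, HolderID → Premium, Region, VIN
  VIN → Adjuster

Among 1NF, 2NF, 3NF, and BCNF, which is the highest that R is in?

Candidate key: {AgentID, HolderID}. Prime attributes: {AgentID, HolderID}.
For Premium → Adjuster we have {Premium}⁺ = {Adjuster, Premium}; {Premium} is not a superkey, so BCNF fails.
Premium → Adjuster determines the non-prime attribute {Adjuster} from a non-superkey — 3NF is violated.
Checking every proper subset of each key, none determines a non-prime attribute — 2NF is satisfied.

2NF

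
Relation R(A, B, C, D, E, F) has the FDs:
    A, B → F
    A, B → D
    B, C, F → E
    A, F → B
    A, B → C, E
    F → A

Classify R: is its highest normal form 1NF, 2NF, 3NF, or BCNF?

BCNF

Candidate keys: {A, B}, {F}. Prime attributes: {A, B, F}.
Each dependency's left side is a superkey — BCNF holds.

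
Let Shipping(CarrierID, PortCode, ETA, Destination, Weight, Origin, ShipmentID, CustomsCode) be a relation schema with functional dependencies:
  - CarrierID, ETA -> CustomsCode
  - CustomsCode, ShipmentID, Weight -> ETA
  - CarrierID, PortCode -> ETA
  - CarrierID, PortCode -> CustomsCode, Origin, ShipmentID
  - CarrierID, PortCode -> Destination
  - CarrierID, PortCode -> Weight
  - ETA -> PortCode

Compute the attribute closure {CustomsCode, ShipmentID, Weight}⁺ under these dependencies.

{CustomsCode, ETA, PortCode, ShipmentID, Weight}

Start with {CustomsCode, ShipmentID, Weight}.
CustomsCode, ShipmentID, Weight -> ETA applies; add {ETA} → now {CustomsCode, ETA, ShipmentID, Weight}.
ETA -> PortCode applies; add {PortCode} → now {CustomsCode, ETA, PortCode, ShipmentID, Weight}.
No further FD applies.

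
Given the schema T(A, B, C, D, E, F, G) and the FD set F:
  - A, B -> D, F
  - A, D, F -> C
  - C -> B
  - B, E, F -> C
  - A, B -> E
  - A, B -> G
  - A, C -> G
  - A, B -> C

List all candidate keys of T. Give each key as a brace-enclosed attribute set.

{A} never appears on the right of any FD, so every key must include it.
Closure of {A, B} is {A, B, C, D, E, F, G}, the whole schema; {A, B} is a candidate key.
Closure of {A, C} is {A, B, C, D, E, F, G}, the whole schema; {A, C} is a candidate key.
Closure of {A, D, F} is {A, B, C, D, E, F, G}, the whole schema; {A, D, F} is a candidate key.
These are minimal and exhaustive — every other superkey contains one of them.

{A, B}, {A, C}, {A, D, F}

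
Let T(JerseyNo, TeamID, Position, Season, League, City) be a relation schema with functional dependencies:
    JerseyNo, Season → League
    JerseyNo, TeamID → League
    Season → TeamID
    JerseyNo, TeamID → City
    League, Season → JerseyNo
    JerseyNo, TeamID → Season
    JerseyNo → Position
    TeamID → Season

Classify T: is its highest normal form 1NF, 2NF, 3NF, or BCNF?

Candidate keys: {JerseyNo, Season}, {JerseyNo, TeamID}, {League, Season}, {League, TeamID}. Prime attributes: {JerseyNo, League, Season, TeamID}.
Season → TeamID: {Season}⁺ = {Season, TeamID}, which is not all of the attributes, so the left side is not a superkey — BCNF is violated.
Because {Position} is non-prime and the left side of JerseyNo → Position is not a superkey, the relation is not in 3NF.
Since {JerseyNo} ⊂ {JerseyNo, Season} and {JerseyNo}⁺ ⊇ {Position} with {Position} non-prime, there is a partial dependency; 2NF fails.

1NF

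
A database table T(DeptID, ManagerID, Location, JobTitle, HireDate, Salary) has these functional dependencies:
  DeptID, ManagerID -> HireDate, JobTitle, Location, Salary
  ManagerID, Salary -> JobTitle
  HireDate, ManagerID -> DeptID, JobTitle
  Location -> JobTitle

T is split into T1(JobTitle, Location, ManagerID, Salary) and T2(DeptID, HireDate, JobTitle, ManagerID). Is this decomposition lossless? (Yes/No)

No

Common attributes: {JobTitle, ManagerID}; their closure is {JobTitle, ManagerID}.
Neither T1 nor T2 is contained in that closure, so the decomposition is lossy.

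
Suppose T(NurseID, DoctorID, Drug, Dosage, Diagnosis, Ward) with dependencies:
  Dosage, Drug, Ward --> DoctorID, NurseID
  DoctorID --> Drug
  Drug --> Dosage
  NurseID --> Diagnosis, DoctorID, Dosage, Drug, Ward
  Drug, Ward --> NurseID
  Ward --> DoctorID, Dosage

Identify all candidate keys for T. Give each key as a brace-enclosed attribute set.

{NurseID}, {Ward}

Closure of {NurseID} is {Diagnosis, DoctorID, Dosage, Drug, NurseID, Ward}, the whole schema; {NurseID} is a candidate key.
Closure of {Ward} is {Diagnosis, DoctorID, Dosage, Drug, NurseID, Ward}, the whole schema; {Ward} is a candidate key.
Any other superkey properly contains one of these, so there are no further candidate keys.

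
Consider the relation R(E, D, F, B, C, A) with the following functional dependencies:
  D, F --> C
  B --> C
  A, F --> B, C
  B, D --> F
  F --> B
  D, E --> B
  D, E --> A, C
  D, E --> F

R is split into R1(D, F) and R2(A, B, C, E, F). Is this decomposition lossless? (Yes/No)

No

Common attributes: {F}; their closure is {B, C, F}.
Neither R1 nor R2 is contained in that closure, so the decomposition is lossy.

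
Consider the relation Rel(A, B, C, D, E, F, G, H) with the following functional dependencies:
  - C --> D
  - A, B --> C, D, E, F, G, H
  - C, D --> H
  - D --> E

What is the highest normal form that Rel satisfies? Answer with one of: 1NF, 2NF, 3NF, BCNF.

2NF

Candidate key: {A, B}. Prime attributes: {A, B}.
C --> D: {C}⁺ = {C, D, E, H}, which is not all of the attributes, so the left side is not a superkey — BCNF is violated.
Because {D} is non-prime and the left side of C --> D is not a superkey, the relation is not in 3NF.
No proper subset of a key has a non-prime attribute in its closure, so there is no partial dependency; 2NF holds.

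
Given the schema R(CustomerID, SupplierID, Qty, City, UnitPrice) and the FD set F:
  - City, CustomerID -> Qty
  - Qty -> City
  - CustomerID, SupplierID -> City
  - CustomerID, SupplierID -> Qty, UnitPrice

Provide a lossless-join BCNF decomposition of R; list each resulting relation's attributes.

Candidate key of the original relation: {CustomerID, SupplierID}.
In {City, CustomerID, Qty, SupplierID, UnitPrice}, {City, CustomerID} is not a superkey ({City, CustomerID}⁺ restricted to this set is {City, CustomerID, Qty}), so split on City, CustomerID -> Qty into {City, CustomerID, Qty} and {City, CustomerID, SupplierID, UnitPrice}.
In {City, CustomerID, Qty}, {Qty} is not a superkey ({Qty}⁺ restricted to this set is {City, Qty}), so split on Qty -> City into {City, Qty} and {CustomerID, Qty}.
{City, Qty} is in BCNF.
{CustomerID, Qty} is in BCNF.
{City, CustomerID, SupplierID, UnitPrice} is in BCNF.

{City, CustomerID, SupplierID, UnitPrice}; {City, Qty}; {CustomerID, Qty}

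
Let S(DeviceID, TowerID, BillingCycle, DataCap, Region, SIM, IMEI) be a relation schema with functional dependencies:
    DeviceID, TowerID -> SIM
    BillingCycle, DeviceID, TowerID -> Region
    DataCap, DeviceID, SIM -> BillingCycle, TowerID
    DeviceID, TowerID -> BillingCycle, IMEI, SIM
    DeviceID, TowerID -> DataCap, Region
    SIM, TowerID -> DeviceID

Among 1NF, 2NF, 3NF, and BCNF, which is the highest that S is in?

BCNF

Candidate keys: {DataCap, DeviceID, SIM}, {DeviceID, TowerID}, {SIM, TowerID}. Prime attributes: {DataCap, DeviceID, SIM, TowerID}.
The left-hand side of every FD is a superkey, so BCNF is satisfied.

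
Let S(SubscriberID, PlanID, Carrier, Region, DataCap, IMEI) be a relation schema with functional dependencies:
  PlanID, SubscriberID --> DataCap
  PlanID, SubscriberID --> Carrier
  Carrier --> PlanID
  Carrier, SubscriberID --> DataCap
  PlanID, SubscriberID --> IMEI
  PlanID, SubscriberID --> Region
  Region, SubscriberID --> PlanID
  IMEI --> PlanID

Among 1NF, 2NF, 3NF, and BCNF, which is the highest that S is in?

3NF

Candidate keys: {Carrier, SubscriberID}, {IMEI, SubscriberID}, {PlanID, SubscriberID}, {Region, SubscriberID}. Prime attributes: {Carrier, IMEI, PlanID, Region, SubscriberID}.
For Carrier --> PlanID we have {Carrier}⁺ = {Carrier, PlanID}; {Carrier} is not a superkey, so BCNF fails.
Since {PlanID} ⊆ prime attributes and every other non-superkey FD also has a prime right side, the schema is in 3NF.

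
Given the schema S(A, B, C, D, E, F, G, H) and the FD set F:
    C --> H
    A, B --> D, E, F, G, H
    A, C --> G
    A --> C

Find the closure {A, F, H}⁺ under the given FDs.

{A, C, F, G, H}

Start with {A, F, H}.
A --> C applies; add {C} → now {A, C, F, H}.
A, C --> G applies; add {G} → now {A, C, F, G, H}.
No further FD applies.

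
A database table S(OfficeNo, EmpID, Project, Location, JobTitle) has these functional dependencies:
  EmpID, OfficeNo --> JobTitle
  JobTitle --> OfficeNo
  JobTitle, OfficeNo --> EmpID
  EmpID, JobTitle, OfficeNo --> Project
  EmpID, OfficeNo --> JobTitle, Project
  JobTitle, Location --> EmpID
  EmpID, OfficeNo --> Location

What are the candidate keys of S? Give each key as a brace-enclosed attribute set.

{JobTitle}⁺ = {EmpID, JobTitle, Location, OfficeNo, Project} — all of the relation — so {JobTitle} is a candidate key.
{EmpID, OfficeNo}⁺ = {EmpID, JobTitle, Location, OfficeNo, Project} — all of the relation — so {EmpID, OfficeNo} is a candidate key.
These are minimal and exhaustive — every other superkey contains one of them.

{EmpID, OfficeNo}, {JobTitle}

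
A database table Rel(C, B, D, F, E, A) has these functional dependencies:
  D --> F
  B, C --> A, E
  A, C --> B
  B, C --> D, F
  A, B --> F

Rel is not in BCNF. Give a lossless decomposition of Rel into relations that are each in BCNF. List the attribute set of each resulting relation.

Candidate keys of the original relation: {A, C}, {B, C}.
In {A, B, C, D, E, F}, {D} is not a superkey ({D}⁺ restricted to this set is {D, F}), so split on D --> F into {D, F} and {A, B, C, D, E}.
{D, F} is in BCNF.
{A, B, C, D, E} is in BCNF.

{A, B, C, D, E}; {D, F}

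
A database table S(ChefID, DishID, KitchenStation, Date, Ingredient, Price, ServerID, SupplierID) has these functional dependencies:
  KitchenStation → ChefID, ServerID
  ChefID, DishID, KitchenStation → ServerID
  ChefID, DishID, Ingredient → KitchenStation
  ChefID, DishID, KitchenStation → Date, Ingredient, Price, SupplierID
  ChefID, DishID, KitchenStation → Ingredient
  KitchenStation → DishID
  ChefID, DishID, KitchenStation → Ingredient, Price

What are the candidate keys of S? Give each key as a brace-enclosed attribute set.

{KitchenStation}⁺ = {ChefID, Date, DishID, Ingredient, KitchenStation, Price, ServerID, SupplierID}, which is every attribute, so {KitchenStation} is a candidate key.
{ChefID, DishID, Ingredient}⁺ = {ChefID, Date, DishID, Ingredient, KitchenStation, Price, ServerID, SupplierID}, which is every attribute, so {ChefID, DishID, Ingredient} is a candidate key.
Any other superkey properly contains one of these, so there are no further candidate keys.

{ChefID, DishID, Ingredient}, {KitchenStation}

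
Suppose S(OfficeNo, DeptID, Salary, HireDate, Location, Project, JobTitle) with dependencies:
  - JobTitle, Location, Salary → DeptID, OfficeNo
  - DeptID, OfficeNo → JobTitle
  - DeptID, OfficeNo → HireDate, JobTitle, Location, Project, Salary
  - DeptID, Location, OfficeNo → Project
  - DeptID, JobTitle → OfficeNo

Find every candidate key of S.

{DeptID, JobTitle}, {DeptID, OfficeNo}, {JobTitle, Location, Salary}

Closure of {DeptID, JobTitle} is {DeptID, HireDate, JobTitle, Location, OfficeNo, Project, Salary}, the whole schema; {DeptID, JobTitle} is a candidate key.
Closure of {DeptID, OfficeNo} is {DeptID, HireDate, JobTitle, Location, OfficeNo, Project, Salary}, the whole schema; {DeptID, OfficeNo} is a candidate key.
Closure of {JobTitle, Location, Salary} is {DeptID, HireDate, JobTitle, Location, OfficeNo, Project, Salary}, the whole schema; {JobTitle, Location, Salary} is a candidate key.
These are minimal and exhaustive — every other superkey contains one of them.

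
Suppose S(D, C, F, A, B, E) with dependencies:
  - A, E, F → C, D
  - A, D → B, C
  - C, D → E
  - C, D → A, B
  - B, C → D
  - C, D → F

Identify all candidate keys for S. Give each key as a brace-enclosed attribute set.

{A, D} is a candidate key since {A, D}⁺ = {A, B, C, D, E, F} covers every attribute.
{B, C} is a candidate key since {B, C}⁺ = {A, B, C, D, E, F} covers every attribute.
{C, D} is a candidate key since {C, D}⁺ = {A, B, C, D, E, F} covers every attribute.
{A, E, F} is a candidate key since {A, E, F}⁺ = {A, B, C, D, E, F} covers every attribute.
No proper subset of any of these is a key, and no other minimal superkey exists.

{A, D}, {A, E, F}, {B, C}, {C, D}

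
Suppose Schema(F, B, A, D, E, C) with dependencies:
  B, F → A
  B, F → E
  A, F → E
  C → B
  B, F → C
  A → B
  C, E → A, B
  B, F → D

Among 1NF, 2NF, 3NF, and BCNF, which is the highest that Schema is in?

Candidate keys: {A, F}, {B, F}, {C, F}. Prime attributes: {A, B, C, F}.
C → B breaks BCNF: {C}⁺ = {B, C}, so {C} is not a superkey.
But every attribute on its right side ({B}) is prime, and the same holds for every other non-superkey FD, so 3NF still holds.

3NF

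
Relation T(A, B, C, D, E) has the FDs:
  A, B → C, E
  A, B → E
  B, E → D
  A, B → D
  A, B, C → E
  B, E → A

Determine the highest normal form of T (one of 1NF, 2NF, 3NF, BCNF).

Candidate keys: {A, B}, {B, E}. Prime attributes: {A, B, E}.
Every FD has a superkey on the left, so the relation is in BCNF.

BCNF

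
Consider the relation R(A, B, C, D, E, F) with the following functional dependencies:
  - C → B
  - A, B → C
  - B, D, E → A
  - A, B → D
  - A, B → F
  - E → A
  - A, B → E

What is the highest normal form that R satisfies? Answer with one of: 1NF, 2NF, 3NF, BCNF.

3NF

Candidate keys: {A, B}, {A, C}, {B, E}, {C, E}. Prime attributes: {A, B, C, E}.
C → B breaks BCNF: {C}⁺ = {B, C}, so {C} is not a superkey.
But every attribute on its right side ({B}) is prime, and the same holds for every other non-superkey FD, so 3NF still holds.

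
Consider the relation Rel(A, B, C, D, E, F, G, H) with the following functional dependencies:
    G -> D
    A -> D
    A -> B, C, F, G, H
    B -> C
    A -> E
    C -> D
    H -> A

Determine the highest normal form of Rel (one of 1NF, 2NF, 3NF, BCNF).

2NF

Candidate keys: {A}, {H}. Prime attributes: {A, H}.
G -> D: {G}⁺ = {D, G}, which is not all of the attributes, so the left side is not a superkey — BCNF is violated.
G -> D has non-prime {D} on the right and a non-superkey on the left, so 3NF fails.
Every candidate key is a single attribute, so no partial dependency is possible; 2NF holds.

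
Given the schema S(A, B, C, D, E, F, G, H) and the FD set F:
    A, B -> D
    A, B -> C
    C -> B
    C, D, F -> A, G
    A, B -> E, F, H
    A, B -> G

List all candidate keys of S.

{A, B} is a candidate key since {A, B}⁺ = {A, B, C, D, E, F, G, H} covers every attribute.
{A, C} is a candidate key since {A, C}⁺ = {A, B, C, D, E, F, G, H} covers every attribute.
{C, D, F} is a candidate key since {C, D, F}⁺ = {A, B, C, D, E, F, G, H} covers every attribute.
These are minimal and exhaustive — every other superkey contains one of them.

{A, B}, {A, C}, {C, D, F}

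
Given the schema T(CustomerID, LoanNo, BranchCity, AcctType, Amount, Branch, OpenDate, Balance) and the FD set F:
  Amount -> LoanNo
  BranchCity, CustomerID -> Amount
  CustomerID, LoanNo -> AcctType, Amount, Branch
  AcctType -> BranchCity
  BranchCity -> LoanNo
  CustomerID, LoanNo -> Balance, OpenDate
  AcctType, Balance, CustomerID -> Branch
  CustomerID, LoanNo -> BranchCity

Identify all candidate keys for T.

{AcctType, CustomerID}, {Amount, CustomerID}, {BranchCity, CustomerID}, {CustomerID, LoanNo}

{CustomerID} never appears on the right of any FD, so every key must include it.
Closure of {AcctType, CustomerID} is {AcctType, Amount, Balance, Branch, BranchCity, CustomerID, LoanNo, OpenDate}, the whole schema; {AcctType, CustomerID} is a candidate key.
Closure of {Amount, CustomerID} is {AcctType, Amount, Balance, Branch, BranchCity, CustomerID, LoanNo, OpenDate}, the whole schema; {Amount, CustomerID} is a candidate key.
Closure of {BranchCity, CustomerID} is {AcctType, Amount, Balance, Branch, BranchCity, CustomerID, LoanNo, OpenDate}, the whole schema; {BranchCity, CustomerID} is a candidate key.
Closure of {CustomerID, LoanNo} is {AcctType, Amount, Balance, Branch, BranchCity, CustomerID, LoanNo, OpenDate}, the whole schema; {CustomerID, LoanNo} is a candidate key.
No proper subset of any of these is a key, and no other minimal superkey exists.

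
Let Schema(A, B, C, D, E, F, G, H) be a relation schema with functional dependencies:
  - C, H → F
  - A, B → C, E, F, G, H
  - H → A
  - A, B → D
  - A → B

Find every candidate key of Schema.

Closure of {A} is {A, B, C, D, E, F, G, H}, the whole schema; {A} is a candidate key.
Closure of {H} is {A, B, C, D, E, F, G, H}, the whole schema; {H} is a candidate key.
Any other superkey properly contains one of these, so there are no further candidate keys.

{A}, {H}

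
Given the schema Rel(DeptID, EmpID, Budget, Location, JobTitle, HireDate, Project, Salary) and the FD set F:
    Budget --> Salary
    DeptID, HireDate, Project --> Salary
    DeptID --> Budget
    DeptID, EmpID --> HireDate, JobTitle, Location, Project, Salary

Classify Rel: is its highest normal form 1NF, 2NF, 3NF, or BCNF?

Candidate key: {DeptID, EmpID}. Prime attributes: {DeptID, EmpID}.
Budget --> Salary: {Budget}⁺ = {Budget, Salary}, which is not all of the attributes, so the left side is not a superkey — BCNF is violated.
Because {Salary} is non-prime and the left side of Budget --> Salary is not a superkey, the relation is not in 3NF.
{DeptID} is a proper subset of the key {DeptID, EmpID}, and {DeptID}⁺ contains the non-prime attributes {Budget, Salary} — a partial dependency, so 2NF is violated.

1NF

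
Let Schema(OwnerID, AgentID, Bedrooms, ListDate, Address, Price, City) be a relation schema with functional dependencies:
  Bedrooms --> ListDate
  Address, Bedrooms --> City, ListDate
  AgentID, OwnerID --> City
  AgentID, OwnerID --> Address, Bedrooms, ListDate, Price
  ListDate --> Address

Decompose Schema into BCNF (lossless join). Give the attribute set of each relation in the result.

{Address, ListDate}; {AgentID, Bedrooms, OwnerID, Price}; {Bedrooms, City, ListDate}

Candidate key of the original relation: {AgentID, OwnerID}.
Within {Address, AgentID, Bedrooms, City, ListDate, OwnerID, Price}: {Bedrooms}⁺ ∩ {Address, AgentID, Bedrooms, City, ListDate, OwnerID, Price} = {Address, Bedrooms, City, ListDate}, not the whole set, so Bedrooms --> Address, City, ListDate violates BCNF; decompose into {Address, Bedrooms, City, ListDate} and {AgentID, Bedrooms, OwnerID, Price}.
Within {Address, Bedrooms, City, ListDate}: {ListDate}⁺ ∩ {Address, Bedrooms, City, ListDate} = {Address, ListDate}, not the whole set, so ListDate --> Address violates BCNF; decompose into {Address, ListDate} and {Bedrooms, City, ListDate}.
{Address, ListDate} is in BCNF.
{Bedrooms, City, ListDate} is in BCNF.
{AgentID, Bedrooms, OwnerID, Price} is in BCNF.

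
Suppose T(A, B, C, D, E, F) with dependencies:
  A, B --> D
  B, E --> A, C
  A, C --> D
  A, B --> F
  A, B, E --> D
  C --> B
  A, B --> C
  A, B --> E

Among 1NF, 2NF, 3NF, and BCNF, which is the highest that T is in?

Candidate keys: {A, B}, {A, C}, {B, E}, {C, E}. Prime attributes: {A, B, C, E}.
For C --> B we have {C}⁺ = {B, C}; {C} is not a superkey, so BCNF fails.
Its right-hand attributes {B} are all prime, as are those of every other non-superkey FD — the relation is in 3NF.

3NF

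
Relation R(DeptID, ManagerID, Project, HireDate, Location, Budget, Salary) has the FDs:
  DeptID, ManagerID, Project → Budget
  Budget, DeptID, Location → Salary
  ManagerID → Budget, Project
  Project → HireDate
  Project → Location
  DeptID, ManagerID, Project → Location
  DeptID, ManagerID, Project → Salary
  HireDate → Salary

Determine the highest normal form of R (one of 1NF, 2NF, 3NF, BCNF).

1NF

Candidate key: {DeptID, ManagerID}. Prime attributes: {DeptID, ManagerID}.
Budget, DeptID, Location → Salary: {Budget, DeptID, Location}⁺ = {Budget, DeptID, Location, Salary}, which is not all of the attributes, so the left side is not a superkey — BCNF is violated.
Because {Salary} is non-prime and the left side of Budget, DeptID, Location → Salary is not a superkey, the relation is not in 3NF.
{ManagerID} is a proper subset of the key {DeptID, ManagerID}, and {ManagerID}⁺ contains the non-prime attributes {Budget, HireDate, Location, Project, Salary} — a partial dependency, so 2NF is violated.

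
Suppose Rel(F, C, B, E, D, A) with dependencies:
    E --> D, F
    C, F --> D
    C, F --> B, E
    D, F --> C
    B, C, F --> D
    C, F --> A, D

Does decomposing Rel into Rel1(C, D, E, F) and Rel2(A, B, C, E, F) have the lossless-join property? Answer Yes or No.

Yes

Rel1 ∩ Rel2 = {C, E, F}; its closure under F is {A, B, C, D, E, F}.
Since Rel1 ⊆ {A, B, C, D, E, F}, the intersection is a superkey of Rel1; the decomposition is lossless.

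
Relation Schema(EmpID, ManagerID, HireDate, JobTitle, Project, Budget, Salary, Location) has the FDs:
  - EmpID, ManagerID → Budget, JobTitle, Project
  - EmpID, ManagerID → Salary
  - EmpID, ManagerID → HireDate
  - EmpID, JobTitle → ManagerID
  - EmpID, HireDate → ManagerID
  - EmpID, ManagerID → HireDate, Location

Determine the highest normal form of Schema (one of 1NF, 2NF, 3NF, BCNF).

BCNF

Candidate keys: {EmpID, HireDate}, {EmpID, JobTitle}, {EmpID, ManagerID}. Prime attributes: {EmpID, HireDate, JobTitle, ManagerID}.
The left-hand side of every FD is a superkey, so BCNF is satisfied.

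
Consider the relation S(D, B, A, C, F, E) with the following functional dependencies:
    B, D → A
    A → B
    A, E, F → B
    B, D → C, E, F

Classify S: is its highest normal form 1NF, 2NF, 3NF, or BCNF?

3NF

Candidate keys: {A, D}, {B, D}. Prime attributes: {A, B, D}.
A → B breaks BCNF: {A}⁺ = {A, B}, so {A} is not a superkey.
But every attribute on its right side ({B}) is prime, and the same holds for every other non-superkey FD, so 3NF still holds.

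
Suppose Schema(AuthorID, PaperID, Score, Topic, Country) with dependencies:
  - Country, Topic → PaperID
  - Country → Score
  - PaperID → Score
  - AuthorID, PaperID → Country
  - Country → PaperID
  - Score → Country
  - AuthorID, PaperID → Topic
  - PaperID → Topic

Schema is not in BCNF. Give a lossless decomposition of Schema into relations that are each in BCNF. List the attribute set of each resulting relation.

{AuthorID, Country}; {Country, PaperID, Score, Topic}

Candidate keys of the original relation: {AuthorID, Country}, {AuthorID, PaperID}, {AuthorID, Score}.
{AuthorID, Country, PaperID, Score, Topic}: {Country, Topic} determines {Country, PaperID, Score, Topic} here but is not a superkey — split on Country, Topic → PaperID, Score, giving {Country, PaperID, Score, Topic} and {AuthorID, Country, Topic}.
{Country, PaperID, Score, Topic}: every determinant is a superkey — BCNF.
{AuthorID, Country, Topic}: {Country} determines {Country, Topic} here but is not a superkey — split on Country → Topic, giving {Country, Topic} and {AuthorID, Country}.
{Country, Topic}: every determinant is a superkey — BCNF.
{AuthorID, Country}: every determinant is a superkey — BCNF.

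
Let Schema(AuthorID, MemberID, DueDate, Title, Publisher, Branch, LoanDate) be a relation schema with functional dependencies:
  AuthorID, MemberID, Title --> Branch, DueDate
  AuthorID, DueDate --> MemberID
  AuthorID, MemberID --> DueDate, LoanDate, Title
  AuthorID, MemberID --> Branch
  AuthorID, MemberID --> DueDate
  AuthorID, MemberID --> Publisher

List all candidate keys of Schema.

Attributes never on any right-hand side: {AuthorID} — every candidate key must contain it.
{AuthorID, DueDate}⁺ = {AuthorID, Branch, DueDate, LoanDate, MemberID, Publisher, Title}, which is every attribute, so {AuthorID, DueDate} is a candidate key.
{AuthorID, MemberID}⁺ = {AuthorID, Branch, DueDate, LoanDate, MemberID, Publisher, Title}, which is every attribute, so {AuthorID, MemberID} is a candidate key.
Any other superkey properly contains one of these, so there are no further candidate keys.

{AuthorID, DueDate}, {AuthorID, MemberID}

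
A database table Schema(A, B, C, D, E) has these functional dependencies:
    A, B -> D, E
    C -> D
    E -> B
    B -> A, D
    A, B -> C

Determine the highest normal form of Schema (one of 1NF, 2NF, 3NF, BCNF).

2NF

Candidate keys: {B}, {E}. Prime attributes: {B, E}.
C -> D: {C}⁺ = {C, D}, which is not all of the attributes, so the left side is not a superkey — BCNF is violated.
C -> D has non-prime {D} on the right and a non-superkey on the left, so 3NF fails.
With only single-attribute keys there can be no partial dependency, so 2NF holds.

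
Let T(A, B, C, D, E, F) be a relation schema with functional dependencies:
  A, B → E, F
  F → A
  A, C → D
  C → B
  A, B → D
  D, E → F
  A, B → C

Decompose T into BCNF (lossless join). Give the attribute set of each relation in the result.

{A, F}; {B, C}; {C, D, E}; {D, E, F}

Candidate keys of the original relation: {A, B}, {A, C}, {B, D, E}, {B, F}, {C, D, E}, {C, F}.
Within {A, B, C, D, E, F}: {F}⁺ ∩ {A, B, C, D, E, F} = {A, F}, not the whole set, so F → A violates BCNF; decompose into {A, F} and {B, C, D, E, F}.
{A, F} is in BCNF.
Within {B, C, D, E, F}: {C}⁺ ∩ {B, C, D, E, F} = {B, C}, not the whole set, so C → B violates BCNF; decompose into {B, C} and {C, D, E, F}.
{B, C} is in BCNF.
Within {C, D, E, F}: {D, E}⁺ ∩ {C, D, E, F} = {D, E, F}, not the whole set, so D, E → F violates BCNF; decompose into {D, E, F} and {C, D, E}.
{D, E, F} is in BCNF.
{C, D, E} is in BCNF.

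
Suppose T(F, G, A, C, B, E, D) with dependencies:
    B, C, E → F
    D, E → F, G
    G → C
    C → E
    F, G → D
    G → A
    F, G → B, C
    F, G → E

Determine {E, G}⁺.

{A, C, E, G}

Start with {E, G}.
G → C applies; add {C} → now {C, E, G}.
G → A applies; add {A} → now {A, C, E, G}.
No further FD applies.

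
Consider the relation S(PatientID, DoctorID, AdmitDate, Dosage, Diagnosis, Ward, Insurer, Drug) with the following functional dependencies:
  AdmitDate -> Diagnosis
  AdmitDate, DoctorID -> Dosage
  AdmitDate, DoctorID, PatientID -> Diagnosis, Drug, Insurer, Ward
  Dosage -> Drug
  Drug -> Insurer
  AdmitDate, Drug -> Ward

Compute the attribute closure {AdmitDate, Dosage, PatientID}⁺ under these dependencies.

Start with {AdmitDate, Dosage, PatientID}.
AdmitDate -> Diagnosis applies; add {Diagnosis} → now {AdmitDate, Diagnosis, Dosage, PatientID}.
Dosage -> Drug applies; add {Drug} → now {AdmitDate, Diagnosis, Dosage, Drug, PatientID}.
Drug -> Insurer applies; add {Insurer} → now {AdmitDate, Diagnosis, Dosage, Drug, Insurer, PatientID}.
AdmitDate, Drug -> Ward applies; add {Ward} → now {AdmitDate, Diagnosis, Dosage, Drug, Insurer, PatientID, Ward}.
No further FD applies.

{AdmitDate, Diagnosis, Dosage, Drug, Insurer, PatientID, Ward}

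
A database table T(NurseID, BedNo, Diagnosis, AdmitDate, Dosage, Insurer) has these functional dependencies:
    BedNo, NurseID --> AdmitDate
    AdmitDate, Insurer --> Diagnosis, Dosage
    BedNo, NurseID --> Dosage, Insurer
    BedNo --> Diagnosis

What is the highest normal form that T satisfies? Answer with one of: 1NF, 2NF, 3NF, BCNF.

1NF

Candidate key: {BedNo, NurseID}. Prime attributes: {BedNo, NurseID}.
AdmitDate, Insurer --> Diagnosis, Dosage: {AdmitDate, Insurer}⁺ = {AdmitDate, Diagnosis, Dosage, Insurer}, which is not all of the attributes, so the left side is not a superkey — BCNF is violated.
AdmitDate, Insurer --> Diagnosis, Dosage has non-prime {Diagnosis, Dosage} on the right and a non-superkey on the left, so 3NF fails.
The proper key subset {BedNo} of {BedNo, NurseID} determines non-prime {Diagnosis}, so the relation is not even in 2NF.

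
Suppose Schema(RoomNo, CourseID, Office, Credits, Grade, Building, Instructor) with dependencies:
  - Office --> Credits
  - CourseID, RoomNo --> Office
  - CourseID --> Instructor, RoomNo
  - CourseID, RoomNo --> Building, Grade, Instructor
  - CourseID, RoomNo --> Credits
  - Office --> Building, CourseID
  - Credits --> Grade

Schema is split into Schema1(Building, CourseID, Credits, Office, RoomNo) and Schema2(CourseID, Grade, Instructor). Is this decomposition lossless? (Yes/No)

Yes

Schema1 ∩ Schema2 = {CourseID}; its closure under F is {Building, CourseID, Credits, Grade, Instructor, Office, RoomNo}.
This includes all of Schema1, so the common attributes are a superkey of Schema1 — the join is lossless.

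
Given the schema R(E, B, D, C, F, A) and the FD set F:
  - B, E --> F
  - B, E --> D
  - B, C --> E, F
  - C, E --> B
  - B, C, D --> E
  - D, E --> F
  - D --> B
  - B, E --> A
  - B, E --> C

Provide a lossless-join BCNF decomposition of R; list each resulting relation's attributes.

Candidate keys of the original relation: {B, C}, {B, E}, {C, D}, {C, E}, {D, E}.
{A, B, C, D, E, F}: {D} determines {B, D} here but is not a superkey — split on D --> B, giving {B, D} and {A, C, D, E, F}.
{B, D}: every determinant is a superkey — BCNF.
{A, C, D, E, F}: every determinant is a superkey — BCNF.

{A, C, D, E, F}; {B, D}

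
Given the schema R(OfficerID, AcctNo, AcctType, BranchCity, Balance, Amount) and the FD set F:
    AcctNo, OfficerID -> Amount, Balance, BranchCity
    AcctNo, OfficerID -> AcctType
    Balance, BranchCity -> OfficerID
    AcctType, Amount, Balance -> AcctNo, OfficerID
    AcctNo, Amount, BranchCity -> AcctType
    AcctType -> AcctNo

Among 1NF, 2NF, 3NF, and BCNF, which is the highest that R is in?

Candidate keys: {AcctNo, Balance, BranchCity}, {AcctNo, OfficerID}, {AcctType, Amount, Balance}, {AcctType, Balance, BranchCity}, {AcctType, OfficerID}. Prime attributes: {AcctNo, AcctType, Amount, Balance, BranchCity, OfficerID}.
Balance, BranchCity -> OfficerID breaks BCNF: {Balance, BranchCity}⁺ = {Balance, BranchCity, OfficerID}, so {Balance, BranchCity} is not a superkey.
But every attribute on its right side ({OfficerID}) is prime, and the same holds for every other non-superkey FD, so 3NF still holds.

3NF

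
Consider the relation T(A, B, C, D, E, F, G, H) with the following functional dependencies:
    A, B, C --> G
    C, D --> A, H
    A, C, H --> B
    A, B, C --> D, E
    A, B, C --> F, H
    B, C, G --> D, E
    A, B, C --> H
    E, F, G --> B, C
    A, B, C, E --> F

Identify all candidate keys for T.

{A, B, C}, {A, C, H}, {B, C, G}, {C, D}, {E, F, G}

{C, D} is a candidate key since {C, D}⁺ = {A, B, C, D, E, F, G, H} covers every attribute.
{A, B, C} is a candidate key since {A, B, C}⁺ = {A, B, C, D, E, F, G, H} covers every attribute.
{A, C, H} is a candidate key since {A, C, H}⁺ = {A, B, C, D, E, F, G, H} covers every attribute.
{B, C, G} is a candidate key since {B, C, G}⁺ = {A, B, C, D, E, F, G, H} covers every attribute.
{E, F, G} is a candidate key since {E, F, G}⁺ = {A, B, C, D, E, F, G, H} covers every attribute.
Any other superkey properly contains one of these, so there are no further candidate keys.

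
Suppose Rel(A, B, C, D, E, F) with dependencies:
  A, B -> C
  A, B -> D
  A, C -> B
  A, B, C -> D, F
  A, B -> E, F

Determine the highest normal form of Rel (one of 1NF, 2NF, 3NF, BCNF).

BCNF

Candidate keys: {A, B}, {A, C}. Prime attributes: {A, B, C}.
The left-hand side of every FD is a superkey, so BCNF is satisfied.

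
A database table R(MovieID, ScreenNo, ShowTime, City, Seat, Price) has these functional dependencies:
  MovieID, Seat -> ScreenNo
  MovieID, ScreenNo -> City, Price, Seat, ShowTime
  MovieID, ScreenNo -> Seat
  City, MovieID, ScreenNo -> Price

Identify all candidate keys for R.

{MovieID} never appears on the right of any FD, so every key must include it.
{MovieID, ScreenNo}⁺ = {City, MovieID, Price, ScreenNo, Seat, ShowTime}, which is every attribute, so {MovieID, ScreenNo} is a candidate key.
{MovieID, Seat}⁺ = {City, MovieID, Price, ScreenNo, Seat, ShowTime}, which is every attribute, so {MovieID, Seat} is a candidate key.
Any other superkey properly contains one of these, so there are no further candidate keys.

{MovieID, ScreenNo}, {MovieID, Seat}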